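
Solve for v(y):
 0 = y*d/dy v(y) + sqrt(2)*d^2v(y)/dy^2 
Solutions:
 v(y) = C1 + C2*erf(2^(1/4)*y/2)


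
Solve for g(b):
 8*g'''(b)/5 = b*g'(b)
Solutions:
 g(b) = C1 + Integral(C2*airyai(5^(1/3)*b/2) + C3*airybi(5^(1/3)*b/2), b)


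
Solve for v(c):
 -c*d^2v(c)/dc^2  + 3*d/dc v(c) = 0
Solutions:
 v(c) = C1 + C2*c^4


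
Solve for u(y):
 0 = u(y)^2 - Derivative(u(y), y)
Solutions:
 u(y) = -1/(C1 + y)


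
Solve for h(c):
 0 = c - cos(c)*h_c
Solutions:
 h(c) = C1 + Integral(c/cos(c), c)


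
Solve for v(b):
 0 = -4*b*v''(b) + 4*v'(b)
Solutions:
 v(b) = C1 + C2*b^2


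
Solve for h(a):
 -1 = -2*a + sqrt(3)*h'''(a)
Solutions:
 h(a) = C1 + C2*a + C3*a^2 + sqrt(3)*a^4/36 - sqrt(3)*a^3/18


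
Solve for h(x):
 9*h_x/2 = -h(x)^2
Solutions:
 h(x) = 9/(C1 + 2*x)


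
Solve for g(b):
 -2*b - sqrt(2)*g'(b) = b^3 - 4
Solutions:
 g(b) = C1 - sqrt(2)*b^4/8 - sqrt(2)*b^2/2 + 2*sqrt(2)*b


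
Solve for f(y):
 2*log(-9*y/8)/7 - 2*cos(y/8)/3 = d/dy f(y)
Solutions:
 f(y) = C1 + 2*y*log(-y)/7 - 6*y*log(2)/7 - 2*y/7 + 4*y*log(3)/7 - 16*sin(y/8)/3


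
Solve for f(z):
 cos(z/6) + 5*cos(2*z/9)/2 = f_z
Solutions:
 f(z) = C1 + 6*sin(z/6) + 45*sin(2*z/9)/4


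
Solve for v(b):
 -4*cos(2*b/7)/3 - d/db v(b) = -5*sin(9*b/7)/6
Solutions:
 v(b) = C1 - 14*sin(2*b/7)/3 - 35*cos(9*b/7)/54


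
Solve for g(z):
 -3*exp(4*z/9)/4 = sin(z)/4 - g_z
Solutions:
 g(z) = C1 + 27*exp(4*z/9)/16 - cos(z)/4


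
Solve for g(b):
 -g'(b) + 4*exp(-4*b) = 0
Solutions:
 g(b) = C1 - exp(-4*b)


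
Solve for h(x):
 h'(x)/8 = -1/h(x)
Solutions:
 h(x) = -sqrt(C1 - 16*x)
 h(x) = sqrt(C1 - 16*x)


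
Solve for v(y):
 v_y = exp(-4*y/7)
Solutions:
 v(y) = C1 - 7*exp(-4*y/7)/4


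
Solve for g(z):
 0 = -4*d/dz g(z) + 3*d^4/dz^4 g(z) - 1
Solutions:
 g(z) = C1 + C4*exp(6^(2/3)*z/3) - z/4 + (C2*sin(2^(2/3)*3^(1/6)*z/2) + C3*cos(2^(2/3)*3^(1/6)*z/2))*exp(-6^(2/3)*z/6)


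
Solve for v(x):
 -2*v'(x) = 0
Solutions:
 v(x) = C1


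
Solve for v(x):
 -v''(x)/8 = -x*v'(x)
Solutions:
 v(x) = C1 + C2*erfi(2*x)


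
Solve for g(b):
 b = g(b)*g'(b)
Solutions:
 g(b) = -sqrt(C1 + b^2)
 g(b) = sqrt(C1 + b^2)


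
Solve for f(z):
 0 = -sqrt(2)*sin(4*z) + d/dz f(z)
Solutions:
 f(z) = C1 - sqrt(2)*cos(4*z)/4


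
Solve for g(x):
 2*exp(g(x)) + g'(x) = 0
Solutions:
 g(x) = log(1/(C1 + 2*x))


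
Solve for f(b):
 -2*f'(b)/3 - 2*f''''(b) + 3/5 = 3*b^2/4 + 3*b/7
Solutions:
 f(b) = C1 + C4*exp(-3^(2/3)*b/3) - 3*b^3/8 - 9*b^2/28 + 9*b/10 + (C2*sin(3^(1/6)*b/2) + C3*cos(3^(1/6)*b/2))*exp(3^(2/3)*b/6)


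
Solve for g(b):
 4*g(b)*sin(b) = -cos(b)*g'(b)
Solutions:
 g(b) = C1*cos(b)^4


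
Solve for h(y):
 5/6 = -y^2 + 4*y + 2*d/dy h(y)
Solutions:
 h(y) = C1 + y^3/6 - y^2 + 5*y/12


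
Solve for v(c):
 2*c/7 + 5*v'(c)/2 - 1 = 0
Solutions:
 v(c) = C1 - 2*c^2/35 + 2*c/5


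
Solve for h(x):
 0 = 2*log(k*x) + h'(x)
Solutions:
 h(x) = C1 - 2*x*log(k*x) + 2*x


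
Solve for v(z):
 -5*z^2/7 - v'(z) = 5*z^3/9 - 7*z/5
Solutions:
 v(z) = C1 - 5*z^4/36 - 5*z^3/21 + 7*z^2/10


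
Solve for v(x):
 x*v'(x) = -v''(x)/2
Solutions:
 v(x) = C1 + C2*erf(x)


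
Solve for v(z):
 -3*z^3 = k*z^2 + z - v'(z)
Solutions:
 v(z) = C1 + k*z^3/3 + 3*z^4/4 + z^2/2


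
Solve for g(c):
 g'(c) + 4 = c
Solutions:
 g(c) = C1 + c^2/2 - 4*c


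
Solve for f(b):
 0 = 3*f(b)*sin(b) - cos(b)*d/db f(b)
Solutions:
 f(b) = C1/cos(b)^3


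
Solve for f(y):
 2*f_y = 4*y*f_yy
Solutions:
 f(y) = C1 + C2*y^(3/2)


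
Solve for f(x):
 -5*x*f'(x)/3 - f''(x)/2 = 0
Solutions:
 f(x) = C1 + C2*erf(sqrt(15)*x/3)


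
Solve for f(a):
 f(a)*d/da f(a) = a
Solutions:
 f(a) = -sqrt(C1 + a^2)
 f(a) = sqrt(C1 + a^2)


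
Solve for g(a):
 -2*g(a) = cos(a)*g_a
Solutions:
 g(a) = C1*(sin(a) - 1)/(sin(a) + 1)


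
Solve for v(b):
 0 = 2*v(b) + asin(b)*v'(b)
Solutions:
 v(b) = C1*exp(-2*Integral(1/asin(b), b))


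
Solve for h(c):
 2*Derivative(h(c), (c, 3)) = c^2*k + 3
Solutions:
 h(c) = C1 + C2*c + C3*c^2 + c^5*k/120 + c^3/4


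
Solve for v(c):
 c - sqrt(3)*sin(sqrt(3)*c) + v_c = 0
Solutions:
 v(c) = C1 - c^2/2 - cos(sqrt(3)*c)


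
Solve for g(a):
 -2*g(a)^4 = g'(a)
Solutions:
 g(a) = (-3^(2/3) - 3*3^(1/6)*I)*(1/(C1 + 2*a))^(1/3)/6
 g(a) = (-3^(2/3) + 3*3^(1/6)*I)*(1/(C1 + 2*a))^(1/3)/6
 g(a) = (1/(C1 + 6*a))^(1/3)


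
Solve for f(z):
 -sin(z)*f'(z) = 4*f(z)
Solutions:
 f(z) = C1*(cos(z)^2 + 2*cos(z) + 1)/(cos(z)^2 - 2*cos(z) + 1)


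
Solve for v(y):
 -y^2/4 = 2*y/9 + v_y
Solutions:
 v(y) = C1 - y^3/12 - y^2/9


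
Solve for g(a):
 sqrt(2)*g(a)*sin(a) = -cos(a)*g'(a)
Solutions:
 g(a) = C1*cos(a)^(sqrt(2))


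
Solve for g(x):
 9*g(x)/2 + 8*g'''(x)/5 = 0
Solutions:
 g(x) = C3*exp(x*(-2^(2/3)*45^(1/3) + 3*5^(1/3)*6^(2/3))/16)*sin(3*2^(2/3)*3^(1/6)*5^(1/3)*x/8) + C4*exp(x*(-2^(2/3)*45^(1/3) + 3*5^(1/3)*6^(2/3))/16)*cos(3*2^(2/3)*3^(1/6)*5^(1/3)*x/8) + C5*exp(-x*(2^(2/3)*45^(1/3) + 3*5^(1/3)*6^(2/3))/16) + (C1*sin(3*2^(2/3)*3^(1/6)*5^(1/3)*x/8) + C2*cos(3*2^(2/3)*3^(1/6)*5^(1/3)*x/8))*exp(2^(2/3)*45^(1/3)*x/8)


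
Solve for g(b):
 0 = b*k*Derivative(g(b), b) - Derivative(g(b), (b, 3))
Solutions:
 g(b) = C1 + Integral(C2*airyai(b*k^(1/3)) + C3*airybi(b*k^(1/3)), b)


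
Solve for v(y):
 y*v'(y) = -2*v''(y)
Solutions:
 v(y) = C1 + C2*erf(y/2)


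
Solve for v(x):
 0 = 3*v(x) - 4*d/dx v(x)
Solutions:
 v(x) = C1*exp(3*x/4)


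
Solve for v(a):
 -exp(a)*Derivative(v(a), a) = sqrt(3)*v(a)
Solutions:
 v(a) = C1*exp(sqrt(3)*exp(-a))


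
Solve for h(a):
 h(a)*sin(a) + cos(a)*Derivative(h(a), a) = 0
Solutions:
 h(a) = C1*cos(a)


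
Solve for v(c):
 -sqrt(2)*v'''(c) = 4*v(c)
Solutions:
 v(c) = C3*exp(-sqrt(2)*c) + (C1*sin(sqrt(6)*c/2) + C2*cos(sqrt(6)*c/2))*exp(sqrt(2)*c/2)


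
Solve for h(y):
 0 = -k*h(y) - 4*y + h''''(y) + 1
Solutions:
 h(y) = C1*exp(-k^(1/4)*y) + C2*exp(k^(1/4)*y) + C3*exp(-I*k^(1/4)*y) + C4*exp(I*k^(1/4)*y) - 4*y/k + 1/k


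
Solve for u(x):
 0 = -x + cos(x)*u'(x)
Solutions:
 u(x) = C1 + Integral(x/cos(x), x)


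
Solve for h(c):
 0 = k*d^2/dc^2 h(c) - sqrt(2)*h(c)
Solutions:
 h(c) = C1*exp(-2^(1/4)*c*sqrt(1/k)) + C2*exp(2^(1/4)*c*sqrt(1/k))


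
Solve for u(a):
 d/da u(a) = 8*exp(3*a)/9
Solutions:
 u(a) = C1 + 8*exp(3*a)/27


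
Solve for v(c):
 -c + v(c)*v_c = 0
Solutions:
 v(c) = -sqrt(C1 + c^2)
 v(c) = sqrt(C1 + c^2)


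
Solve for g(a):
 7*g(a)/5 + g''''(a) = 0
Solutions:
 g(a) = (C1*sin(sqrt(2)*5^(3/4)*7^(1/4)*a/10) + C2*cos(sqrt(2)*5^(3/4)*7^(1/4)*a/10))*exp(-sqrt(2)*5^(3/4)*7^(1/4)*a/10) + (C3*sin(sqrt(2)*5^(3/4)*7^(1/4)*a/10) + C4*cos(sqrt(2)*5^(3/4)*7^(1/4)*a/10))*exp(sqrt(2)*5^(3/4)*7^(1/4)*a/10)


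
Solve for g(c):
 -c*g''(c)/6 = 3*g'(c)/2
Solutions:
 g(c) = C1 + C2/c^8


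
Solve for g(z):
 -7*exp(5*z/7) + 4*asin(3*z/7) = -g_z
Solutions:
 g(z) = C1 - 4*z*asin(3*z/7) - 4*sqrt(49 - 9*z^2)/3 + 49*exp(5*z/7)/5


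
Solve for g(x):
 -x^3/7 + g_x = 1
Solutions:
 g(x) = C1 + x^4/28 + x


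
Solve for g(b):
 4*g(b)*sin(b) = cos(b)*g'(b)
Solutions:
 g(b) = C1/cos(b)^4


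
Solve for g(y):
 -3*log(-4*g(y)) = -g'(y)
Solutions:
 -Integral(1/(log(-_y) + 2*log(2)), (_y, g(y)))/3 = C1 - y


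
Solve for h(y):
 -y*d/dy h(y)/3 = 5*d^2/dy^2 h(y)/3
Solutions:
 h(y) = C1 + C2*erf(sqrt(10)*y/10)


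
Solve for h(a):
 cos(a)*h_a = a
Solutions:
 h(a) = C1 + Integral(a/cos(a), a)


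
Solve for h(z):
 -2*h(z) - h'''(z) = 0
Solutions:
 h(z) = C3*exp(-2^(1/3)*z) + (C1*sin(2^(1/3)*sqrt(3)*z/2) + C2*cos(2^(1/3)*sqrt(3)*z/2))*exp(2^(1/3)*z/2)


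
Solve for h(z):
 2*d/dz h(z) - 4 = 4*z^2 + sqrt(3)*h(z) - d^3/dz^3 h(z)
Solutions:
 h(z) = C1*exp(-2^(1/3)*sqrt(3)*z*(-4/(9 + sqrt(113))^(1/3) + 2^(1/3)*(9 + sqrt(113))^(1/3))/12)*sin(2^(1/3)*z*((9 + sqrt(113))^(-1/3) + 2^(1/3)*(9 + sqrt(113))^(1/3)/4)) + C2*exp(-2^(1/3)*sqrt(3)*z*(-4/(9 + sqrt(113))^(1/3) + 2^(1/3)*(9 + sqrt(113))^(1/3))/12)*cos(2^(1/3)*z*((9 + sqrt(113))^(-1/3) + 2^(1/3)*(9 + sqrt(113))^(1/3)/4)) + C3*exp(2^(1/3)*sqrt(3)*z*(-4/(9 + sqrt(113))^(1/3) + 2^(1/3)*(9 + sqrt(113))^(1/3))/6) - 4*sqrt(3)*z^2/3 - 16*z/3 - 44*sqrt(3)/9


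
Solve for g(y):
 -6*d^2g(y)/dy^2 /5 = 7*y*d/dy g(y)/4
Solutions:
 g(y) = C1 + C2*erf(sqrt(105)*y/12)


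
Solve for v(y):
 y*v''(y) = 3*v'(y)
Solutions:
 v(y) = C1 + C2*y^4


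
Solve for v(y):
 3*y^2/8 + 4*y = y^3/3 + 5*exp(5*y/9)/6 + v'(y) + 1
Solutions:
 v(y) = C1 - y^4/12 + y^3/8 + 2*y^2 - y - 3*exp(5*y/9)/2


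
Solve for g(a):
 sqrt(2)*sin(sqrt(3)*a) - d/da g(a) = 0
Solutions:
 g(a) = C1 - sqrt(6)*cos(sqrt(3)*a)/3


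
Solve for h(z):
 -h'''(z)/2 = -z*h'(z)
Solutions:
 h(z) = C1 + Integral(C2*airyai(2^(1/3)*z) + C3*airybi(2^(1/3)*z), z)


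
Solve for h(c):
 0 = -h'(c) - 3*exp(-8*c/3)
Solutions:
 h(c) = C1 + 9*exp(-8*c/3)/8


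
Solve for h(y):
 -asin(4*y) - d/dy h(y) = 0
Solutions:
 h(y) = C1 - y*asin(4*y) - sqrt(1 - 16*y^2)/4


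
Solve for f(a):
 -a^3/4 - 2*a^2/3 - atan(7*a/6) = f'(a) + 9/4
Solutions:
 f(a) = C1 - a^4/16 - 2*a^3/9 - a*atan(7*a/6) - 9*a/4 + 3*log(49*a^2 + 36)/7


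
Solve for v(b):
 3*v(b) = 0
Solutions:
 v(b) = 0


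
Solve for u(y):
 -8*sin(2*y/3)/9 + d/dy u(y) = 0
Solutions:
 u(y) = C1 - 4*cos(2*y/3)/3


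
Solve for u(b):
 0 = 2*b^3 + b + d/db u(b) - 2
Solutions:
 u(b) = C1 - b^4/2 - b^2/2 + 2*b


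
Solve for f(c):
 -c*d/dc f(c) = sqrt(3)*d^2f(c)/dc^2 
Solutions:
 f(c) = C1 + C2*erf(sqrt(2)*3^(3/4)*c/6)


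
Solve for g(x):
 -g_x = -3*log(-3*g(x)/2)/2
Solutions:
 -2*Integral(1/(log(-_y) - log(2) + log(3)), (_y, g(x)))/3 = C1 - x


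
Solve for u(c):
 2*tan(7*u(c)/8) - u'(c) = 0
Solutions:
 u(c) = -8*asin(C1*exp(7*c/4))/7 + 8*pi/7
 u(c) = 8*asin(C1*exp(7*c/4))/7


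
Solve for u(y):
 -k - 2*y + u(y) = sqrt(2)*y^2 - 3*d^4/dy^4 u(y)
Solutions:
 u(y) = k + sqrt(2)*y^2 + 2*y + (C1*sin(sqrt(2)*3^(3/4)*y/6) + C2*cos(sqrt(2)*3^(3/4)*y/6))*exp(-sqrt(2)*3^(3/4)*y/6) + (C3*sin(sqrt(2)*3^(3/4)*y/6) + C4*cos(sqrt(2)*3^(3/4)*y/6))*exp(sqrt(2)*3^(3/4)*y/6)


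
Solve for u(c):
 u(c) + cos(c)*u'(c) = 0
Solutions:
 u(c) = C1*sqrt(sin(c) - 1)/sqrt(sin(c) + 1)


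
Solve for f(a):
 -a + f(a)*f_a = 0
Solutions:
 f(a) = -sqrt(C1 + a^2)
 f(a) = sqrt(C1 + a^2)


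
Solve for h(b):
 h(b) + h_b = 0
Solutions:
 h(b) = C1*exp(-b)


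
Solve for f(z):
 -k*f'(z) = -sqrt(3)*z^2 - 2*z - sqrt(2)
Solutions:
 f(z) = C1 + sqrt(3)*z^3/(3*k) + z^2/k + sqrt(2)*z/k


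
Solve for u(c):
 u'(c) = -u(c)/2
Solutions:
 u(c) = C1*exp(-c/2)


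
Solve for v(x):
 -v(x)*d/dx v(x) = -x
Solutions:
 v(x) = -sqrt(C1 + x^2)
 v(x) = sqrt(C1 + x^2)


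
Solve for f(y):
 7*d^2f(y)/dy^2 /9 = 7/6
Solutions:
 f(y) = C1 + C2*y + 3*y^2/4


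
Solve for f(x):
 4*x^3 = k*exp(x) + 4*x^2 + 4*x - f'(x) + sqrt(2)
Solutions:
 f(x) = C1 + k*exp(x) - x^4 + 4*x^3/3 + 2*x^2 + sqrt(2)*x


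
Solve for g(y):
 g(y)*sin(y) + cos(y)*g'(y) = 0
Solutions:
 g(y) = C1*cos(y)


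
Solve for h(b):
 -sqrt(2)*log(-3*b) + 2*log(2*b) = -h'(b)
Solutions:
 h(b) = C1 - b*(2 - sqrt(2))*log(b) + b*(-sqrt(2) - 2*log(2) + sqrt(2)*log(3) + 2 + sqrt(2)*I*pi)


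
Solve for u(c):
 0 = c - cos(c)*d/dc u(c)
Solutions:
 u(c) = C1 + Integral(c/cos(c), c)


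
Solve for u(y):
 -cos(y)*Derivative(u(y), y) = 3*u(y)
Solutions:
 u(y) = C1*(sin(y) - 1)^(3/2)/(sin(y) + 1)^(3/2)


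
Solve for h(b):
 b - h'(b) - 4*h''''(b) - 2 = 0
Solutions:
 h(b) = C1 + C4*exp(-2^(1/3)*b/2) + b^2/2 - 2*b + (C2*sin(2^(1/3)*sqrt(3)*b/4) + C3*cos(2^(1/3)*sqrt(3)*b/4))*exp(2^(1/3)*b/4)


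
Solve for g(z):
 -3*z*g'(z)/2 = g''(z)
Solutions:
 g(z) = C1 + C2*erf(sqrt(3)*z/2)


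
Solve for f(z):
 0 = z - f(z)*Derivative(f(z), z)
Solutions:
 f(z) = -sqrt(C1 + z^2)
 f(z) = sqrt(C1 + z^2)


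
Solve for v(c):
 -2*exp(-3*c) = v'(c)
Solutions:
 v(c) = C1 + 2*exp(-3*c)/3


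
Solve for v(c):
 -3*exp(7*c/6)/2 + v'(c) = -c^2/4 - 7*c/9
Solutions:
 v(c) = C1 - c^3/12 - 7*c^2/18 + 9*exp(7*c/6)/7


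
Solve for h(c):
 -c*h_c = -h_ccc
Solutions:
 h(c) = C1 + Integral(C2*airyai(c) + C3*airybi(c), c)


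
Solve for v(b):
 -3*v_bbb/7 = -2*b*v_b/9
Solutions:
 v(b) = C1 + Integral(C2*airyai(14^(1/3)*b/3) + C3*airybi(14^(1/3)*b/3), b)


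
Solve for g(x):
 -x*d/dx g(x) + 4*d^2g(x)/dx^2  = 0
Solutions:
 g(x) = C1 + C2*erfi(sqrt(2)*x/4)


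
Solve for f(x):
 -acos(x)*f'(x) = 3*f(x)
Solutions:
 f(x) = C1*exp(-3*Integral(1/acos(x), x))


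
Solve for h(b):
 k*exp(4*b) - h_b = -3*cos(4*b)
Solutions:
 h(b) = C1 + k*exp(4*b)/4 + 3*sin(4*b)/4


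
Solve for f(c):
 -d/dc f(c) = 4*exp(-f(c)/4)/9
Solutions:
 f(c) = 4*log(C1 - c/9)


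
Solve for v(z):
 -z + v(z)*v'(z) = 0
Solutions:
 v(z) = -sqrt(C1 + z^2)
 v(z) = sqrt(C1 + z^2)


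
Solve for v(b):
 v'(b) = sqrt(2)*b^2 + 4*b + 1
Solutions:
 v(b) = C1 + sqrt(2)*b^3/3 + 2*b^2 + b


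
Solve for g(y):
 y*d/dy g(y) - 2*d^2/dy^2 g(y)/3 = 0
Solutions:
 g(y) = C1 + C2*erfi(sqrt(3)*y/2)


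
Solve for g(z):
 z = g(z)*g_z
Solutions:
 g(z) = -sqrt(C1 + z^2)
 g(z) = sqrt(C1 + z^2)


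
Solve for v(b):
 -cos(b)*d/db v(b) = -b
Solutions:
 v(b) = C1 + Integral(b/cos(b), b)


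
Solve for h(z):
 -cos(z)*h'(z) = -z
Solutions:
 h(z) = C1 + Integral(z/cos(z), z)


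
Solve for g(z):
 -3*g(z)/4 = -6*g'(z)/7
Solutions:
 g(z) = C1*exp(7*z/8)


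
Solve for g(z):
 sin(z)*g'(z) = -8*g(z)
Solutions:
 g(z) = C1*(cos(z)^4 + 4*cos(z)^3 + 6*cos(z)^2 + 4*cos(z) + 1)/(cos(z)^4 - 4*cos(z)^3 + 6*cos(z)^2 - 4*cos(z) + 1)


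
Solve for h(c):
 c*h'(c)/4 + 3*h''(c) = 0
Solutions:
 h(c) = C1 + C2*erf(sqrt(6)*c/12)


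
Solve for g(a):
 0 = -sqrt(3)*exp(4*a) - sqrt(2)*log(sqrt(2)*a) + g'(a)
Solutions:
 g(a) = C1 + sqrt(2)*a*log(a) + sqrt(2)*a*(-1 + log(2)/2) + sqrt(3)*exp(4*a)/4


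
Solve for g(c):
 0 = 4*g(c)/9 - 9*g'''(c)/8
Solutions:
 g(c) = C3*exp(2*6^(2/3)*c/9) + (C1*sin(2^(2/3)*3^(1/6)*c/3) + C2*cos(2^(2/3)*3^(1/6)*c/3))*exp(-6^(2/3)*c/9)


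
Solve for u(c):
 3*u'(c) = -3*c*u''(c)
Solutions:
 u(c) = C1 + C2*log(c)


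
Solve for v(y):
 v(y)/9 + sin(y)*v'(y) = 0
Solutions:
 v(y) = C1*(cos(y) + 1)^(1/18)/(cos(y) - 1)^(1/18)


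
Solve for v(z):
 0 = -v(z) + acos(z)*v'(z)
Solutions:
 v(z) = C1*exp(Integral(1/acos(z), z))


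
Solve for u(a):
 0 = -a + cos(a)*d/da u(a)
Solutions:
 u(a) = C1 + Integral(a/cos(a), a)


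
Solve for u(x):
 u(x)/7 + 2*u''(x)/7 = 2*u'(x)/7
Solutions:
 u(x) = (C1*sin(x/2) + C2*cos(x/2))*exp(x/2)


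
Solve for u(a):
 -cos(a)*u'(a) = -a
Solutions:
 u(a) = C1 + Integral(a/cos(a), a)


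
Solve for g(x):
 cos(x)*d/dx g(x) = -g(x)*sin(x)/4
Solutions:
 g(x) = C1*cos(x)^(1/4)


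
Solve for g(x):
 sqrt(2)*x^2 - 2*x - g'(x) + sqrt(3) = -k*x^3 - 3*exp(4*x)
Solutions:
 g(x) = C1 + k*x^4/4 + sqrt(2)*x^3/3 - x^2 + sqrt(3)*x + 3*exp(4*x)/4


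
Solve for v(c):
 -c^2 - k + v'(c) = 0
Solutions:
 v(c) = C1 + c^3/3 + c*k


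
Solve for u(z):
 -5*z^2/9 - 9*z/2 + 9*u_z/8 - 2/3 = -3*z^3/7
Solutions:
 u(z) = C1 - 2*z^4/21 + 40*z^3/243 + 2*z^2 + 16*z/27


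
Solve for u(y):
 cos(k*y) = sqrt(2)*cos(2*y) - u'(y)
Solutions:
 u(y) = C1 + sqrt(2)*sin(2*y)/2 - sin(k*y)/k


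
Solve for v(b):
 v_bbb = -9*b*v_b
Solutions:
 v(b) = C1 + Integral(C2*airyai(-3^(2/3)*b) + C3*airybi(-3^(2/3)*b), b)


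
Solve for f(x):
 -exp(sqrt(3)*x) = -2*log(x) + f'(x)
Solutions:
 f(x) = C1 + 2*x*log(x) - 2*x - sqrt(3)*exp(sqrt(3)*x)/3


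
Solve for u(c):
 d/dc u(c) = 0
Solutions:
 u(c) = C1


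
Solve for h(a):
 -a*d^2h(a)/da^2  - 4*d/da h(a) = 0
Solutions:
 h(a) = C1 + C2/a^3


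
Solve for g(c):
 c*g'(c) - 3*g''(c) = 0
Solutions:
 g(c) = C1 + C2*erfi(sqrt(6)*c/6)


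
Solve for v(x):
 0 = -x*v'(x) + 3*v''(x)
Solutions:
 v(x) = C1 + C2*erfi(sqrt(6)*x/6)


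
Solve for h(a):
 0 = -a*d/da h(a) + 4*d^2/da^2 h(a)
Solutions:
 h(a) = C1 + C2*erfi(sqrt(2)*a/4)


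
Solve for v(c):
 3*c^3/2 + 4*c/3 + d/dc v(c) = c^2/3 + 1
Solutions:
 v(c) = C1 - 3*c^4/8 + c^3/9 - 2*c^2/3 + c


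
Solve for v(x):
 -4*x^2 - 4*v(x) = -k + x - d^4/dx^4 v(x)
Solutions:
 v(x) = C1*exp(-sqrt(2)*x) + C2*exp(sqrt(2)*x) + C3*sin(sqrt(2)*x) + C4*cos(sqrt(2)*x) + k/4 - x^2 - x/4


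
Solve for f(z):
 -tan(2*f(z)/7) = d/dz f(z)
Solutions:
 f(z) = -7*asin(C1*exp(-2*z/7))/2 + 7*pi/2
 f(z) = 7*asin(C1*exp(-2*z/7))/2


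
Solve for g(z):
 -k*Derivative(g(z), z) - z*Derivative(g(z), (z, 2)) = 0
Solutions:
 g(z) = C1 + z^(1 - re(k))*(C2*sin(log(z)*Abs(im(k))) + C3*cos(log(z)*im(k)))


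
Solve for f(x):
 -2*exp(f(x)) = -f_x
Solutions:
 f(x) = log(-1/(C1 + 2*x))


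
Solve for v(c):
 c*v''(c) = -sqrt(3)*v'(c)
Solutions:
 v(c) = C1 + C2*c^(1 - sqrt(3))


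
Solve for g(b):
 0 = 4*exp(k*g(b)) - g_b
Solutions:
 g(b) = Piecewise((log(-1/(C1*k + 4*b*k))/k, Ne(k, 0)), (nan, True))
 g(b) = Piecewise((C1 + 4*b, Eq(k, 0)), (nan, True))


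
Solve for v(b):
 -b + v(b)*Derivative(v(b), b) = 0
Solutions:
 v(b) = -sqrt(C1 + b^2)
 v(b) = sqrt(C1 + b^2)


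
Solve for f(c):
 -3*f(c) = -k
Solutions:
 f(c) = k/3


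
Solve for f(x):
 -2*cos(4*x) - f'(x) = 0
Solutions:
 f(x) = C1 - sin(4*x)/2


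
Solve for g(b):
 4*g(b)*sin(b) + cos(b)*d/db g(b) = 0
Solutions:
 g(b) = C1*cos(b)^4


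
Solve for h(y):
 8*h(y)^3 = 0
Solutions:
 h(y) = 0


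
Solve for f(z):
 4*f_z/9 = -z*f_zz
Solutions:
 f(z) = C1 + C2*z^(5/9)


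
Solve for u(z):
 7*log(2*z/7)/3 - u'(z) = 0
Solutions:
 u(z) = C1 + 7*z*log(z)/3 - 7*z*log(7)/3 - 7*z/3 + 7*z*log(2)/3


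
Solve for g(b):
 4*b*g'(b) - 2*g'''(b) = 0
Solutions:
 g(b) = C1 + Integral(C2*airyai(2^(1/3)*b) + C3*airybi(2^(1/3)*b), b)


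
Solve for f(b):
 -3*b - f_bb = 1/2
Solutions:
 f(b) = C1 + C2*b - b^3/2 - b^2/4


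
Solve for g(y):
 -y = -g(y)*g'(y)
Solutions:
 g(y) = -sqrt(C1 + y^2)
 g(y) = sqrt(C1 + y^2)


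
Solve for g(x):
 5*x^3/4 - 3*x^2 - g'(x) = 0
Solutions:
 g(x) = C1 + 5*x^4/16 - x^3


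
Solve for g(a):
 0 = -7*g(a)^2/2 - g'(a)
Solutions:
 g(a) = 2/(C1 + 7*a)


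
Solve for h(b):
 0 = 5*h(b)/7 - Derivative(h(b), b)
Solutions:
 h(b) = C1*exp(5*b/7)


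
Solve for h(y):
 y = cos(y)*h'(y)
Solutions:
 h(y) = C1 + Integral(y/cos(y), y)


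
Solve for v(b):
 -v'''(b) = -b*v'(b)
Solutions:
 v(b) = C1 + Integral(C2*airyai(b) + C3*airybi(b), b)


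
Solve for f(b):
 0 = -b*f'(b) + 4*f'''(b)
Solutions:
 f(b) = C1 + Integral(C2*airyai(2^(1/3)*b/2) + C3*airybi(2^(1/3)*b/2), b)


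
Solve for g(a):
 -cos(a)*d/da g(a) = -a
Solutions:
 g(a) = C1 + Integral(a/cos(a), a)


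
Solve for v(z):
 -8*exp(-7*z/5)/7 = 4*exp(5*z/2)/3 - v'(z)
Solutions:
 v(z) = C1 + 8*exp(5*z/2)/15 - 40*exp(-7*z/5)/49


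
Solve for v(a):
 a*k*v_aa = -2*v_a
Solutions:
 v(a) = C1 + a^(((re(k) - 2)*re(k) + im(k)^2)/(re(k)^2 + im(k)^2))*(C2*sin(2*log(a)*Abs(im(k))/(re(k)^2 + im(k)^2)) + C3*cos(2*log(a)*im(k)/(re(k)^2 + im(k)^2)))


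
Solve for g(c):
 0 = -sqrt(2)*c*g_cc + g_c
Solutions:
 g(c) = C1 + C2*c^(sqrt(2)/2 + 1)


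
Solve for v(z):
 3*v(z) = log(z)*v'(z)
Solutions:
 v(z) = C1*exp(3*li(z))


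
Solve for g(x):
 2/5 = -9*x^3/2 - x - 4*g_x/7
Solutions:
 g(x) = C1 - 63*x^4/32 - 7*x^2/8 - 7*x/10


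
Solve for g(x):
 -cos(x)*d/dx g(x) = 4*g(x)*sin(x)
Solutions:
 g(x) = C1*cos(x)^4


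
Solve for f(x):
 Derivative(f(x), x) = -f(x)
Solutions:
 f(x) = C1*exp(-x)


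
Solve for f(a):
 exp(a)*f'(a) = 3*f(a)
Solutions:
 f(a) = C1*exp(-3*exp(-a))


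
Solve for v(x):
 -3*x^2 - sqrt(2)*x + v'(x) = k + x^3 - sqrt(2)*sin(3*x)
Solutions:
 v(x) = C1 + k*x + x^4/4 + x^3 + sqrt(2)*x^2/2 + sqrt(2)*cos(3*x)/3


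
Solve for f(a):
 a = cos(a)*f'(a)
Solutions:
 f(a) = C1 + Integral(a/cos(a), a)


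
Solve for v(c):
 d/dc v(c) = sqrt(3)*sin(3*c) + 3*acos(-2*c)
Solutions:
 v(c) = C1 + 3*c*acos(-2*c) + 3*sqrt(1 - 4*c^2)/2 - sqrt(3)*cos(3*c)/3


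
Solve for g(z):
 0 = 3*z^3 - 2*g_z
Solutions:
 g(z) = C1 + 3*z^4/8


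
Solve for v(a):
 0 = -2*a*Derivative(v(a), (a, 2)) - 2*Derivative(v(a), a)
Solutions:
 v(a) = C1 + C2*log(a)


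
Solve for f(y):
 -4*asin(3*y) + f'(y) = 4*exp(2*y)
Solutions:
 f(y) = C1 + 4*y*asin(3*y) + 4*sqrt(1 - 9*y^2)/3 + 2*exp(2*y)


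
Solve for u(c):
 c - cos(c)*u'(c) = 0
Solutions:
 u(c) = C1 + Integral(c/cos(c), c)


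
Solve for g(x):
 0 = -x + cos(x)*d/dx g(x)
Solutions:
 g(x) = C1 + Integral(x/cos(x), x)


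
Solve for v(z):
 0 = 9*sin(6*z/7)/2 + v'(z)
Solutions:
 v(z) = C1 + 21*cos(6*z/7)/4


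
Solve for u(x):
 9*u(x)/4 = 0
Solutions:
 u(x) = 0


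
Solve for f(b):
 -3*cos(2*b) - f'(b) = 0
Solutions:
 f(b) = C1 - 3*sin(2*b)/2


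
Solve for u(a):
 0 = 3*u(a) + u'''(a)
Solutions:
 u(a) = C3*exp(-3^(1/3)*a) + (C1*sin(3^(5/6)*a/2) + C2*cos(3^(5/6)*a/2))*exp(3^(1/3)*a/2)


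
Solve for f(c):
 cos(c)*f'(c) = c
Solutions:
 f(c) = C1 + Integral(c/cos(c), c)


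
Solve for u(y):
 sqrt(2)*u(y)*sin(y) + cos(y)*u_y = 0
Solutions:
 u(y) = C1*cos(y)^(sqrt(2))


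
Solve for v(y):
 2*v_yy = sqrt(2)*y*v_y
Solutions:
 v(y) = C1 + C2*erfi(2^(1/4)*y/2)


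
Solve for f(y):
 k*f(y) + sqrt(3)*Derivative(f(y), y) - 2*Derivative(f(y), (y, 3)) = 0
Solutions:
 f(y) = C1*exp(-2^(1/3)*y*(3^(2/3)*(-3*k + sqrt(9*k^2 - 2*sqrt(3)))^(1/3) + 2^(1/3)*3^(5/6)/(-3*k + sqrt(9*k^2 - 2*sqrt(3)))^(1/3))/6) + C2*exp(2^(1/3)*y*(3^(2/3)*(-3*k + sqrt(9*k^2 - 2*sqrt(3)))^(1/3)/12 - 3^(1/6)*I*(-3*k + sqrt(9*k^2 - 2*sqrt(3)))^(1/3)/4 - 2^(1/3)*sqrt(3)/((-3^(2/3) + 3*3^(1/6)*I)*(-3*k + sqrt(9*k^2 - 2*sqrt(3)))^(1/3)))) + C3*exp(2^(1/3)*y*(3^(2/3)*(-3*k + sqrt(9*k^2 - 2*sqrt(3)))^(1/3)/12 + 3^(1/6)*I*(-3*k + sqrt(9*k^2 - 2*sqrt(3)))^(1/3)/4 + 2^(1/3)*sqrt(3)/((3^(2/3) + 3*3^(1/6)*I)*(-3*k + sqrt(9*k^2 - 2*sqrt(3)))^(1/3))))


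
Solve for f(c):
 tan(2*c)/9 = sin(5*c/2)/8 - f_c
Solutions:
 f(c) = C1 + log(cos(2*c))/18 - cos(5*c/2)/20


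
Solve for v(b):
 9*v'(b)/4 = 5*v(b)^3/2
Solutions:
 v(b) = -3*sqrt(2)*sqrt(-1/(C1 + 10*b))/2
 v(b) = 3*sqrt(2)*sqrt(-1/(C1 + 10*b))/2


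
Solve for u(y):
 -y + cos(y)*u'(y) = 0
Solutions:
 u(y) = C1 + Integral(y/cos(y), y)


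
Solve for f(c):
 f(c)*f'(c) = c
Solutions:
 f(c) = -sqrt(C1 + c^2)
 f(c) = sqrt(C1 + c^2)


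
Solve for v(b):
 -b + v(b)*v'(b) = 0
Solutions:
 v(b) = -sqrt(C1 + b^2)
 v(b) = sqrt(C1 + b^2)


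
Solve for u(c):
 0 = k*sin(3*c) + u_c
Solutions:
 u(c) = C1 + k*cos(3*c)/3


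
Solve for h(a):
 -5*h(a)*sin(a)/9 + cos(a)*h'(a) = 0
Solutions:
 h(a) = C1/cos(a)^(5/9)


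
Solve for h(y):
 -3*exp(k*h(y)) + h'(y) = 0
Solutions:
 h(y) = Piecewise((log(-1/(C1*k + 3*k*y))/k, Ne(k, 0)), (nan, True))
 h(y) = Piecewise((C1 + 3*y, Eq(k, 0)), (nan, True))


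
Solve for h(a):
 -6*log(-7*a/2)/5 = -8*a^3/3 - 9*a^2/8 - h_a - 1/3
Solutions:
 h(a) = C1 - 2*a^4/3 - 3*a^3/8 + 6*a*log(-a)/5 + a*(-23 - 18*log(2) + 18*log(7))/15


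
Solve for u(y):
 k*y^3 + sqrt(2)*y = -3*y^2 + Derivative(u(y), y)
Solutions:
 u(y) = C1 + k*y^4/4 + y^3 + sqrt(2)*y^2/2


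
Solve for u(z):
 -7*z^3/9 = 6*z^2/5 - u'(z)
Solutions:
 u(z) = C1 + 7*z^4/36 + 2*z^3/5


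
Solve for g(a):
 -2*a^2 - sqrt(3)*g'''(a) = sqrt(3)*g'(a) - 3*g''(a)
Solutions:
 g(a) = C1 - 2*sqrt(3)*a^3/9 - 2*a^2 - 8*sqrt(3)*a/3 + (C2*sin(a/2) + C3*cos(a/2))*exp(sqrt(3)*a/2)


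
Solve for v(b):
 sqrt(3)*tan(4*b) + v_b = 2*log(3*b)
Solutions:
 v(b) = C1 + 2*b*log(b) - 2*b + 2*b*log(3) + sqrt(3)*log(cos(4*b))/4


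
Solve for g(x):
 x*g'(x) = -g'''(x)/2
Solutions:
 g(x) = C1 + Integral(C2*airyai(-2^(1/3)*x) + C3*airybi(-2^(1/3)*x), x)


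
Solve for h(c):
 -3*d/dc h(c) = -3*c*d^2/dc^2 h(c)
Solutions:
 h(c) = C1 + C2*c^2


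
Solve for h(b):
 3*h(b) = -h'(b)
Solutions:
 h(b) = C1*exp(-3*b)


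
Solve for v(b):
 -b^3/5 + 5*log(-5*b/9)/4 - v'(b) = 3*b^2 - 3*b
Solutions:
 v(b) = C1 - b^4/20 - b^3 + 3*b^2/2 + 5*b*log(-b)/4 + 5*b*(-2*log(3) - 1 + log(5))/4


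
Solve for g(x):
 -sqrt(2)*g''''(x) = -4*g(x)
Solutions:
 g(x) = C1*exp(-2^(3/8)*x) + C2*exp(2^(3/8)*x) + C3*sin(2^(3/8)*x) + C4*cos(2^(3/8)*x)


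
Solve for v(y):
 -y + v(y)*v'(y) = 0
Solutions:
 v(y) = -sqrt(C1 + y^2)
 v(y) = sqrt(C1 + y^2)


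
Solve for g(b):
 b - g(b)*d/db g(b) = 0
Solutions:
 g(b) = -sqrt(C1 + b^2)
 g(b) = sqrt(C1 + b^2)


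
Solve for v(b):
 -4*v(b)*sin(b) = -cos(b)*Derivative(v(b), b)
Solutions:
 v(b) = C1/cos(b)^4


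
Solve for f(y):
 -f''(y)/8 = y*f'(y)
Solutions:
 f(y) = C1 + C2*erf(2*y)


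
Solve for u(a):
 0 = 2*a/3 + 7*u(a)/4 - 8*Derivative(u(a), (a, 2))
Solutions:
 u(a) = C1*exp(-sqrt(14)*a/8) + C2*exp(sqrt(14)*a/8) - 8*a/21


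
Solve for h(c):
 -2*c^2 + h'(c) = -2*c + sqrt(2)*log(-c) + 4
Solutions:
 h(c) = C1 + 2*c^3/3 - c^2 + sqrt(2)*c*log(-c) + c*(4 - sqrt(2))


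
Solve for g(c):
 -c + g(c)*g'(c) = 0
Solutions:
 g(c) = -sqrt(C1 + c^2)
 g(c) = sqrt(C1 + c^2)


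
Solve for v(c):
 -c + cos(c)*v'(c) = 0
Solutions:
 v(c) = C1 + Integral(c/cos(c), c)


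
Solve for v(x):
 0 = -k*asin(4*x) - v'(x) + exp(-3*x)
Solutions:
 v(x) = C1 - k*x*asin(4*x) - k*sqrt(1 - 16*x^2)/4 - exp(-3*x)/3


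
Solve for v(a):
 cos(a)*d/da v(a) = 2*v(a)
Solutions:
 v(a) = C1*(sin(a) + 1)/(sin(a) - 1)


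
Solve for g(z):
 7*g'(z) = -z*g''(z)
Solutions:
 g(z) = C1 + C2/z^6


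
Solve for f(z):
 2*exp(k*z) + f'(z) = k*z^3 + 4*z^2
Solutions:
 f(z) = C1 + k*z^4/4 + 4*z^3/3 - 2*exp(k*z)/k


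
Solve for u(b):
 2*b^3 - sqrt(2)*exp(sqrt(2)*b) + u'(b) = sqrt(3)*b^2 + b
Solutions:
 u(b) = C1 - b^4/2 + sqrt(3)*b^3/3 + b^2/2 + exp(sqrt(2)*b)


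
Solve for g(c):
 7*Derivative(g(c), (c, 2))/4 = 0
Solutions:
 g(c) = C1 + C2*c


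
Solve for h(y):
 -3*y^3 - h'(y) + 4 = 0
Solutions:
 h(y) = C1 - 3*y^4/4 + 4*y


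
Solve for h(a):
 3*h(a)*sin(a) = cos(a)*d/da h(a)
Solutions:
 h(a) = C1/cos(a)^3


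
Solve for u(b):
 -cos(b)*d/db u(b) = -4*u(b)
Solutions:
 u(b) = C1*(sin(b)^2 + 2*sin(b) + 1)/(sin(b)^2 - 2*sin(b) + 1)


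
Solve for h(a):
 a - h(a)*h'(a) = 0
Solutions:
 h(a) = -sqrt(C1 + a^2)
 h(a) = sqrt(C1 + a^2)


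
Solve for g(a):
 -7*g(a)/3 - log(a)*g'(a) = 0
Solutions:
 g(a) = C1*exp(-7*li(a)/3)


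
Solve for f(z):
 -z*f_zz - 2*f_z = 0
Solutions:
 f(z) = C1 + C2/z


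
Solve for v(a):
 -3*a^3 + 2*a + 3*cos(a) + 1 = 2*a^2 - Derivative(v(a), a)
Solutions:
 v(a) = C1 + 3*a^4/4 + 2*a^3/3 - a^2 - a - 3*sin(a)


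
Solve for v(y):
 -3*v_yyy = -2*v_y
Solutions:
 v(y) = C1 + C2*exp(-sqrt(6)*y/3) + C3*exp(sqrt(6)*y/3)


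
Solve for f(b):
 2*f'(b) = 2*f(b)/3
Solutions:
 f(b) = C1*exp(b/3)


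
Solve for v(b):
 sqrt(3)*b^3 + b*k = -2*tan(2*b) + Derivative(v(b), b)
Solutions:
 v(b) = C1 + sqrt(3)*b^4/4 + b^2*k/2 - log(cos(2*b))


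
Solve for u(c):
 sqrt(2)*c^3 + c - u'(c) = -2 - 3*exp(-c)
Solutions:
 u(c) = C1 + sqrt(2)*c^4/4 + c^2/2 + 2*c - 3*exp(-c)


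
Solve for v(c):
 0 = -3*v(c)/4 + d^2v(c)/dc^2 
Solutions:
 v(c) = C1*exp(-sqrt(3)*c/2) + C2*exp(sqrt(3)*c/2)


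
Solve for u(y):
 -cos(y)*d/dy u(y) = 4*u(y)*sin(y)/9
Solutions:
 u(y) = C1*cos(y)^(4/9)


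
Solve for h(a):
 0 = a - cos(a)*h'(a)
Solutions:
 h(a) = C1 + Integral(a/cos(a), a)


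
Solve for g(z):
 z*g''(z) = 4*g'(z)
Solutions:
 g(z) = C1 + C2*z^5


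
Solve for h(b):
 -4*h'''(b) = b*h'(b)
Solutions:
 h(b) = C1 + Integral(C2*airyai(-2^(1/3)*b/2) + C3*airybi(-2^(1/3)*b/2), b)


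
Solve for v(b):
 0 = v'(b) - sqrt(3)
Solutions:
 v(b) = C1 + sqrt(3)*b


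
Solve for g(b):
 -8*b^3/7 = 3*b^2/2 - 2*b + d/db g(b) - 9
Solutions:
 g(b) = C1 - 2*b^4/7 - b^3/2 + b^2 + 9*b


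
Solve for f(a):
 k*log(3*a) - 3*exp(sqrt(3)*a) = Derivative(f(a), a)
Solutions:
 f(a) = C1 + a*k*log(a) + a*k*(-1 + log(3)) - sqrt(3)*exp(sqrt(3)*a)


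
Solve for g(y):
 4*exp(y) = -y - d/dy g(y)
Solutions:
 g(y) = C1 - y^2/2 - 4*exp(y)


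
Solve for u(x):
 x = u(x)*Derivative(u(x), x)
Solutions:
 u(x) = -sqrt(C1 + x^2)
 u(x) = sqrt(C1 + x^2)


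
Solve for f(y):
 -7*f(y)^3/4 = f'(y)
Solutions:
 f(y) = -sqrt(2)*sqrt(-1/(C1 - 7*y))
 f(y) = sqrt(2)*sqrt(-1/(C1 - 7*y))


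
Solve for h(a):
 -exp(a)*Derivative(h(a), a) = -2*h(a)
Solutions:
 h(a) = C1*exp(-2*exp(-a))


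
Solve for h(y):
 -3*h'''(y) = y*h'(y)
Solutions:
 h(y) = C1 + Integral(C2*airyai(-3^(2/3)*y/3) + C3*airybi(-3^(2/3)*y/3), y)


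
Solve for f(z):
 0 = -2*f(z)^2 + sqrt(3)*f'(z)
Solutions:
 f(z) = -3/(C1 + 2*sqrt(3)*z)


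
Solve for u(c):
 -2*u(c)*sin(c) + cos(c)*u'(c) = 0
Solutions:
 u(c) = C1/cos(c)^2


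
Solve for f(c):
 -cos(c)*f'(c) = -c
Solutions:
 f(c) = C1 + Integral(c/cos(c), c)


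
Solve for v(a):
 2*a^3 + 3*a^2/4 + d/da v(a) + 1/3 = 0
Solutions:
 v(a) = C1 - a^4/2 - a^3/4 - a/3


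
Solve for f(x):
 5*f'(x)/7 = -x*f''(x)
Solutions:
 f(x) = C1 + C2*x^(2/7)


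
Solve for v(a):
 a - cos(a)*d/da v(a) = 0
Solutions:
 v(a) = C1 + Integral(a/cos(a), a)


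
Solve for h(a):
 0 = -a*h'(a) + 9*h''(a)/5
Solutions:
 h(a) = C1 + C2*erfi(sqrt(10)*a/6)


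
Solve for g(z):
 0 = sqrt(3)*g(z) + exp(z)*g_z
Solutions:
 g(z) = C1*exp(sqrt(3)*exp(-z))


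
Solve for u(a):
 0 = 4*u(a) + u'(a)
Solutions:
 u(a) = C1*exp(-4*a)


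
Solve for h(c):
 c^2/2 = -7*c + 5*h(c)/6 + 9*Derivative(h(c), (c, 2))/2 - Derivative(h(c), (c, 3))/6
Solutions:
 h(c) = C1*exp(c*(-2^(2/3)*(sqrt(14605) + 1463)^(1/3)/4 - 81*2^(1/3)/(2*(sqrt(14605) + 1463)^(1/3)) + 9))*sin(2^(1/3)*sqrt(3)*c*(-2^(1/3)*(sqrt(14605) + 1463)^(1/3) + 162/(sqrt(14605) + 1463)^(1/3))/4) + C2*exp(c*(-2^(2/3)*(sqrt(14605) + 1463)^(1/3)/4 - 81*2^(1/3)/(2*(sqrt(14605) + 1463)^(1/3)) + 9))*cos(2^(1/3)*sqrt(3)*c*(-2^(1/3)*(sqrt(14605) + 1463)^(1/3) + 162/(sqrt(14605) + 1463)^(1/3))/4) + C3*exp(c*(81*2^(1/3)/(sqrt(14605) + 1463)^(1/3) + 9 + 2^(2/3)*(sqrt(14605) + 1463)^(1/3)/2)) + 3*c^2/5 + 42*c/5 - 162/25


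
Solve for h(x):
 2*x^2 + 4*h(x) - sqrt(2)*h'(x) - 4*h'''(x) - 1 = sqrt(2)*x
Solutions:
 h(x) = C1*exp(3^(1/3)*x*(-(36 + sqrt(6)*sqrt(sqrt(2) + 216))^(1/3) + sqrt(2)*3^(1/3)/(36 + sqrt(6)*sqrt(sqrt(2) + 216))^(1/3))/12)*sin(3^(1/6)*x*(3*sqrt(2)/(36 + sqrt(6)*sqrt(sqrt(2) + 216))^(1/3) + 3^(2/3)*(36 + sqrt(6)*sqrt(sqrt(2) + 216))^(1/3))/12) + C2*exp(3^(1/3)*x*(-(36 + sqrt(6)*sqrt(sqrt(2) + 216))^(1/3) + sqrt(2)*3^(1/3)/(36 + sqrt(6)*sqrt(sqrt(2) + 216))^(1/3))/12)*cos(3^(1/6)*x*(3*sqrt(2)/(36 + sqrt(6)*sqrt(sqrt(2) + 216))^(1/3) + 3^(2/3)*(36 + sqrt(6)*sqrt(sqrt(2) + 216))^(1/3))/12) + C3*exp(-3^(1/3)*x*(-(36 + sqrt(6)*sqrt(sqrt(2) + 216))^(1/3) + sqrt(2)*3^(1/3)/(36 + sqrt(6)*sqrt(sqrt(2) + 216))^(1/3))/6) - x^2/2 + 1/4


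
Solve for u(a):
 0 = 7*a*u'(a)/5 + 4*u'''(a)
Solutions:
 u(a) = C1 + Integral(C2*airyai(-350^(1/3)*a/10) + C3*airybi(-350^(1/3)*a/10), a)


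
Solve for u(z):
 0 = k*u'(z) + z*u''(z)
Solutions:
 u(z) = C1 + z^(1 - re(k))*(C2*sin(log(z)*Abs(im(k))) + C3*cos(log(z)*im(k)))


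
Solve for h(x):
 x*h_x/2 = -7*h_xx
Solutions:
 h(x) = C1 + C2*erf(sqrt(7)*x/14)


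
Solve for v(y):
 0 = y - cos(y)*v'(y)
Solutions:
 v(y) = C1 + Integral(y/cos(y), y)


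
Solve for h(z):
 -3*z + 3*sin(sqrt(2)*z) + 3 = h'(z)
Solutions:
 h(z) = C1 - 3*z^2/2 + 3*z - 3*sqrt(2)*cos(sqrt(2)*z)/2


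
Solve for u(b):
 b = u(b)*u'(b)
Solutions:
 u(b) = -sqrt(C1 + b^2)
 u(b) = sqrt(C1 + b^2)


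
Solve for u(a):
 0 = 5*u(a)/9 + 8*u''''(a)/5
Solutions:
 u(a) = (C1*sin(sqrt(15)*2^(3/4)*a/12) + C2*cos(sqrt(15)*2^(3/4)*a/12))*exp(-sqrt(15)*2^(3/4)*a/12) + (C3*sin(sqrt(15)*2^(3/4)*a/12) + C4*cos(sqrt(15)*2^(3/4)*a/12))*exp(sqrt(15)*2^(3/4)*a/12)


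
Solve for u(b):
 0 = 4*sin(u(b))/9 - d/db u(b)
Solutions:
 -4*b/9 + log(cos(u(b)) - 1)/2 - log(cos(u(b)) + 1)/2 = C1


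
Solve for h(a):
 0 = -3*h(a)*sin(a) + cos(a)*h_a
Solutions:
 h(a) = C1/cos(a)^3


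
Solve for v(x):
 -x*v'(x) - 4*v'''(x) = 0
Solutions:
 v(x) = C1 + Integral(C2*airyai(-2^(1/3)*x/2) + C3*airybi(-2^(1/3)*x/2), x)


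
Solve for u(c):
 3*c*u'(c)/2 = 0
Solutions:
 u(c) = C1


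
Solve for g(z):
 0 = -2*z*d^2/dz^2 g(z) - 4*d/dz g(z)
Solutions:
 g(z) = C1 + C2/z


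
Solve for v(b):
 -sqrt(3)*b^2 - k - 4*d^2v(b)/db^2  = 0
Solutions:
 v(b) = C1 + C2*b - sqrt(3)*b^4/48 - b^2*k/8


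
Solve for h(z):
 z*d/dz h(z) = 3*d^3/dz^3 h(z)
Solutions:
 h(z) = C1 + Integral(C2*airyai(3^(2/3)*z/3) + C3*airybi(3^(2/3)*z/3), z)


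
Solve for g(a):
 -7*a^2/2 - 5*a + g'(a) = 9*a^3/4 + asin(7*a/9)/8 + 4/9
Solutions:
 g(a) = C1 + 9*a^4/16 + 7*a^3/6 + 5*a^2/2 + a*asin(7*a/9)/8 + 4*a/9 + sqrt(81 - 49*a^2)/56


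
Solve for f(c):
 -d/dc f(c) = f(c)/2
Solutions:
 f(c) = C1*exp(-c/2)


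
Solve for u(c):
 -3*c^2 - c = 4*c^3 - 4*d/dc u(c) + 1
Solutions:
 u(c) = C1 + c^4/4 + c^3/4 + c^2/8 + c/4


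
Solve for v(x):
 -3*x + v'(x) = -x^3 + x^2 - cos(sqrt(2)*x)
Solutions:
 v(x) = C1 - x^4/4 + x^3/3 + 3*x^2/2 - sqrt(2)*sin(sqrt(2)*x)/2


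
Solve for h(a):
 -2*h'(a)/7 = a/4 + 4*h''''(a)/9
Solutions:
 h(a) = C1 + C4*exp(-42^(2/3)*a/14) - 7*a^2/16 + (C2*sin(3*14^(2/3)*3^(1/6)*a/28) + C3*cos(3*14^(2/3)*3^(1/6)*a/28))*exp(42^(2/3)*a/28)


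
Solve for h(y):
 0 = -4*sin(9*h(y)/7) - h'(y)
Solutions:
 4*y + 7*log(cos(9*h(y)/7) - 1)/18 - 7*log(cos(9*h(y)/7) + 1)/18 = C1


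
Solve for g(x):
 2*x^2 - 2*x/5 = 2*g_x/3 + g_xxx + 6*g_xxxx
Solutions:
 g(x) = C1 + C2*exp(x*(-2 + (18*sqrt(326) + 325)^(-1/3) + (18*sqrt(326) + 325)^(1/3))/36)*sin(sqrt(3)*x*(-(18*sqrt(326) + 325)^(1/3) + (18*sqrt(326) + 325)^(-1/3))/36) + C3*exp(x*(-2 + (18*sqrt(326) + 325)^(-1/3) + (18*sqrt(326) + 325)^(1/3))/36)*cos(sqrt(3)*x*(-(18*sqrt(326) + 325)^(1/3) + (18*sqrt(326) + 325)^(-1/3))/36) + C4*exp(-x*((18*sqrt(326) + 325)^(-1/3) + 1 + (18*sqrt(326) + 325)^(1/3))/18) + x^3 - 3*x^2/10 - 9*x


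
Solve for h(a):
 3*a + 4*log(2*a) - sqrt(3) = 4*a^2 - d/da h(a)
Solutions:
 h(a) = C1 + 4*a^3/3 - 3*a^2/2 - 4*a*log(a) - a*log(16) + sqrt(3)*a + 4*a


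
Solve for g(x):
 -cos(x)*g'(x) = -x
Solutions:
 g(x) = C1 + Integral(x/cos(x), x)


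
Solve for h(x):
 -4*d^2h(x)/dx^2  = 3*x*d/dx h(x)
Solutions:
 h(x) = C1 + C2*erf(sqrt(6)*x/4)


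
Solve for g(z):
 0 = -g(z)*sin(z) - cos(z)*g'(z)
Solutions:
 g(z) = C1*cos(z)


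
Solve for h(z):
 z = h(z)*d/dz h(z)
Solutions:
 h(z) = -sqrt(C1 + z^2)
 h(z) = sqrt(C1 + z^2)


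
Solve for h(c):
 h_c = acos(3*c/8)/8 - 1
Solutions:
 h(c) = C1 + c*acos(3*c/8)/8 - c - sqrt(64 - 9*c^2)/24


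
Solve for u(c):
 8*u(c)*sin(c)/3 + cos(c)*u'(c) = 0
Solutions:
 u(c) = C1*cos(c)^(8/3)


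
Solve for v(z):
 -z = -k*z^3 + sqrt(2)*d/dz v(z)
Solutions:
 v(z) = C1 + sqrt(2)*k*z^4/8 - sqrt(2)*z^2/4


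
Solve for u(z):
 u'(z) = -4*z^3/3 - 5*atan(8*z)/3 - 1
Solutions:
 u(z) = C1 - z^4/3 - 5*z*atan(8*z)/3 - z + 5*log(64*z^2 + 1)/48


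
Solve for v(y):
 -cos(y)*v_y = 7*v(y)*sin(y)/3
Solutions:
 v(y) = C1*cos(y)^(7/3)


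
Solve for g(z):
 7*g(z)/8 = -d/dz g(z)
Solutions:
 g(z) = C1*exp(-7*z/8)


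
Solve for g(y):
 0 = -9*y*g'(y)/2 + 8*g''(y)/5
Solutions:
 g(y) = C1 + C2*erfi(3*sqrt(10)*y/8)


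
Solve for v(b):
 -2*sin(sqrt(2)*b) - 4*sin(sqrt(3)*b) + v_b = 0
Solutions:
 v(b) = C1 - sqrt(2)*cos(sqrt(2)*b) - 4*sqrt(3)*cos(sqrt(3)*b)/3


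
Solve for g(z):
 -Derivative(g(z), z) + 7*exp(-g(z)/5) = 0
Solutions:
 g(z) = 5*log(C1 + 7*z/5)


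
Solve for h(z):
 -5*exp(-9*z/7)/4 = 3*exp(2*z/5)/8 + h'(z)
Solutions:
 h(z) = C1 - 15*exp(2*z/5)/16 + 35*exp(-9*z/7)/36


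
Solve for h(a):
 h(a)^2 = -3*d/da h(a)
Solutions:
 h(a) = 3/(C1 + a)


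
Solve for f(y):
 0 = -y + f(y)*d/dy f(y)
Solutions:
 f(y) = -sqrt(C1 + y^2)
 f(y) = sqrt(C1 + y^2)


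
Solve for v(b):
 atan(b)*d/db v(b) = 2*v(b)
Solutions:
 v(b) = C1*exp(2*Integral(1/atan(b), b))


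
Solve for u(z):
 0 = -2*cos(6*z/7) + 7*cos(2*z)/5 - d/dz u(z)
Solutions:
 u(z) = C1 - 7*sin(6*z/7)/3 + 7*sin(2*z)/10


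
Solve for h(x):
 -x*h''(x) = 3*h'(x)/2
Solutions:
 h(x) = C1 + C2/sqrt(x)


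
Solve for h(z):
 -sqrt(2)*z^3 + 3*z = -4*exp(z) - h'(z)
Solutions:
 h(z) = C1 + sqrt(2)*z^4/4 - 3*z^2/2 - 4*exp(z)


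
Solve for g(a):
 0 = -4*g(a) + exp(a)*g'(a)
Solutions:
 g(a) = C1*exp(-4*exp(-a))


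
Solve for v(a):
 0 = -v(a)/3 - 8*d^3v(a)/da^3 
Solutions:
 v(a) = C3*exp(-3^(2/3)*a/6) + (C1*sin(3^(1/6)*a/4) + C2*cos(3^(1/6)*a/4))*exp(3^(2/3)*a/12)


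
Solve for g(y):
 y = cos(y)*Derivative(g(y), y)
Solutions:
 g(y) = C1 + Integral(y/cos(y), y)


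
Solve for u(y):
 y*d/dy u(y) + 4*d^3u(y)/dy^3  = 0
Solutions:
 u(y) = C1 + Integral(C2*airyai(-2^(1/3)*y/2) + C3*airybi(-2^(1/3)*y/2), y)


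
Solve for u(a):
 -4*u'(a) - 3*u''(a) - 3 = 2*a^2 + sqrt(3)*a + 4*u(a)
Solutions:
 u(a) = -a^2/2 - sqrt(3)*a/4 + a + (C1*sin(2*sqrt(2)*a/3) + C2*cos(2*sqrt(2)*a/3))*exp(-2*a/3) - 1 + sqrt(3)/4


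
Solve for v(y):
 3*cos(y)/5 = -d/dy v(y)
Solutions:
 v(y) = C1 - 3*sin(y)/5


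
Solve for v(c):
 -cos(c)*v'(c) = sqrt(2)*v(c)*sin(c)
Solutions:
 v(c) = C1*cos(c)^(sqrt(2))


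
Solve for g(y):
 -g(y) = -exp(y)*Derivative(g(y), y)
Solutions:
 g(y) = C1*exp(-exp(-y))


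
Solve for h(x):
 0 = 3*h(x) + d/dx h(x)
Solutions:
 h(x) = C1*exp(-3*x)


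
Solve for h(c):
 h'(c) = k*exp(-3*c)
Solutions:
 h(c) = C1 - k*exp(-3*c)/3


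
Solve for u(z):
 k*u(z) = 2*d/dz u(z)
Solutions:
 u(z) = C1*exp(k*z/2)


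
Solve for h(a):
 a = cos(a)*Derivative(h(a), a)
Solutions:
 h(a) = C1 + Integral(a/cos(a), a)


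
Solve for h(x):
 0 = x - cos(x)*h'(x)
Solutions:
 h(x) = C1 + Integral(x/cos(x), x)


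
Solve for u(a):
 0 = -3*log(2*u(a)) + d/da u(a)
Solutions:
 -Integral(1/(log(_y) + log(2)), (_y, u(a)))/3 = C1 - a


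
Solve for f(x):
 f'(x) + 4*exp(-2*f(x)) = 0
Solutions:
 f(x) = log(-sqrt(C1 - 8*x))
 f(x) = log(C1 - 8*x)/2


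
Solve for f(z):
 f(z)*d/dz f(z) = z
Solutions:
 f(z) = -sqrt(C1 + z^2)
 f(z) = sqrt(C1 + z^2)


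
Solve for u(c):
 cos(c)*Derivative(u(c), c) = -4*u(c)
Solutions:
 u(c) = C1*(sin(c)^2 - 2*sin(c) + 1)/(sin(c)^2 + 2*sin(c) + 1)


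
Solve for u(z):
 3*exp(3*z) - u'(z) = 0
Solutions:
 u(z) = C1 + exp(3*z)


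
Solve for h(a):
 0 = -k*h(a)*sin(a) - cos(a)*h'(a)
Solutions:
 h(a) = C1*exp(k*log(cos(a)))


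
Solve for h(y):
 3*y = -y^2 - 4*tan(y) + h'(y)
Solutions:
 h(y) = C1 + y^3/3 + 3*y^2/2 - 4*log(cos(y))


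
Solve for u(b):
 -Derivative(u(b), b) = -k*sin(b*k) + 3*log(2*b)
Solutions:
 u(b) = C1 - 3*b*log(b) - 3*b*log(2) + 3*b + k*Piecewise((-cos(b*k)/k, Ne(k, 0)), (0, True))


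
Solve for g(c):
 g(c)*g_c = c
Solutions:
 g(c) = -sqrt(C1 + c^2)
 g(c) = sqrt(C1 + c^2)


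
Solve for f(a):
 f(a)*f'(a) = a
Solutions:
 f(a) = -sqrt(C1 + a^2)
 f(a) = sqrt(C1 + a^2)


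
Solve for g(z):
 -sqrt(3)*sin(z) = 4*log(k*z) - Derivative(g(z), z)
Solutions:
 g(z) = C1 + 4*z*log(k*z) - 4*z - sqrt(3)*cos(z)
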